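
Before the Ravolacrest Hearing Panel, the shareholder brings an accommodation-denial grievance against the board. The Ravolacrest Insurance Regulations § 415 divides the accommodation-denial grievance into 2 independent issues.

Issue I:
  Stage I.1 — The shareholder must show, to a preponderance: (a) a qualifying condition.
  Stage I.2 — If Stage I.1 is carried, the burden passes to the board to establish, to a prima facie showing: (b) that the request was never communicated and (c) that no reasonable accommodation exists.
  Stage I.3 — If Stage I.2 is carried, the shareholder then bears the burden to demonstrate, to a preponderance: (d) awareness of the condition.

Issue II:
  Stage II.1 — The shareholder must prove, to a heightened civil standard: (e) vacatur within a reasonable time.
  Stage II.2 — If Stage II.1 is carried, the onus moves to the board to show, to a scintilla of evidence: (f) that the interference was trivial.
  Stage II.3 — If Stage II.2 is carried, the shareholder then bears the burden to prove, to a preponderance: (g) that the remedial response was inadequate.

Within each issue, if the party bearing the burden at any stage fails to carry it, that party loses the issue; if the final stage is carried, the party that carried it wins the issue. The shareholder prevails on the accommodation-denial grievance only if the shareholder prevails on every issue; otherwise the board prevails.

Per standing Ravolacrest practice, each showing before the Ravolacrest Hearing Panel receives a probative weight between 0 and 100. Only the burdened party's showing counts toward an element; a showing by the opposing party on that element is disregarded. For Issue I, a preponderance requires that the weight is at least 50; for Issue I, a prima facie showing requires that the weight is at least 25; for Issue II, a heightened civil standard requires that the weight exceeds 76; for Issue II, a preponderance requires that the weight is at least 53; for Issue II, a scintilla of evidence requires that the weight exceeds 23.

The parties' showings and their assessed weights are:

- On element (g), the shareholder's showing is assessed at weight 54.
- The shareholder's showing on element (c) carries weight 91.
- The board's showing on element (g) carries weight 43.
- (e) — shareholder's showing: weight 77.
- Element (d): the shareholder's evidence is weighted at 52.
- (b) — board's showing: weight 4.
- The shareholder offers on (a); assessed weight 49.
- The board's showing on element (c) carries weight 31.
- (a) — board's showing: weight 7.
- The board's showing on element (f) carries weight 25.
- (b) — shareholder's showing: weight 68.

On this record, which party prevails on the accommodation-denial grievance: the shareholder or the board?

board

— Issue I —
At Stage I.1 the shareholder must meet a preponderance (weight is at least 50): on (a) the weight is 49 (the board's 7 is given no effect), < 50, so (a) does not meet the standard.
  Not every element is met, so the shareholder fails to carry Stage I.1.
The board prevails on this issue.
— Issue II —
Stage II.1 (shareholder, a heightened civil standard, weight exceeds 76): (e) 77 > 76 — meets.
  The shareholder carries Stage II.1; the board now bears the burden.
Stage II.2 (board, a scintilla of evidence, weight exceeds 23): (f) 25 > 23 — meets.
  All elements met. The burden passes to the shareholder.
Stage II.3 (shareholder, a preponderance, weight is at least 53): (g) 54 (board's 43 disregarded) ≥ 53 — meets.
  Stage II.3 carried; the final stage is satisfied.
All stages carried — the shareholder prevails on this issue.
Per-issue: Issue I → board; Issue II → shareholder. The shareholder must prevail on every issue; overall, the board prevails.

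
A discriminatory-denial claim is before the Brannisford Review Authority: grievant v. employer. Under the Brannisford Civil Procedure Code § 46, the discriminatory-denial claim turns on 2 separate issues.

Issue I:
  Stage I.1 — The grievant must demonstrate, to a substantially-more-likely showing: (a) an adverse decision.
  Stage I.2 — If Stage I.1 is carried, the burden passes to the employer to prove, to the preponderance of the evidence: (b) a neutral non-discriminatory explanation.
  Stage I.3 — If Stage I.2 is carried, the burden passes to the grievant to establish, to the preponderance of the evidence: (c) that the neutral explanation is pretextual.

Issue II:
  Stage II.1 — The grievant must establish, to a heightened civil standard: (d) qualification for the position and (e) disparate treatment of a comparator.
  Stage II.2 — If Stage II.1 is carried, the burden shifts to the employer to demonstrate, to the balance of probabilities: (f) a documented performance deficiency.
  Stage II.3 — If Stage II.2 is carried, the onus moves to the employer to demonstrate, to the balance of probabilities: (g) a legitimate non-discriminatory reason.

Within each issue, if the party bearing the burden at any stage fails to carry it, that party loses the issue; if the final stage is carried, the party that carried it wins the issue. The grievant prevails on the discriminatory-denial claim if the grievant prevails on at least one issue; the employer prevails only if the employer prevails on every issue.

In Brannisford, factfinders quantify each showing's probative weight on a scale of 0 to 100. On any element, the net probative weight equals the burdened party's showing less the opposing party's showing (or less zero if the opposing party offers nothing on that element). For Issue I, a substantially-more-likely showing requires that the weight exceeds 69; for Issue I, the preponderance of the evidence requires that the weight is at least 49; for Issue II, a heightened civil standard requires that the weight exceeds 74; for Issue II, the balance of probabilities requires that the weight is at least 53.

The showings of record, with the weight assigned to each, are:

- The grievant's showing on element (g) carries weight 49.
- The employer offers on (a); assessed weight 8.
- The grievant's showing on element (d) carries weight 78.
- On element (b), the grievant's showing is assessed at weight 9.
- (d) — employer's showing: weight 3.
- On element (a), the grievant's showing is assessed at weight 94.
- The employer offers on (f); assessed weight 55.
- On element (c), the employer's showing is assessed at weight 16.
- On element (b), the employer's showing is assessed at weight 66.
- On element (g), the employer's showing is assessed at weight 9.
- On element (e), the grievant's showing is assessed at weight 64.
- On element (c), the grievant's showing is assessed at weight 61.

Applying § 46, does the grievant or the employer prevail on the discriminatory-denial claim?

employer

— Issue I —
Stage I.1 (grievant, a substantially-more-likely showing, weight exceeds 69): (a) net 94−8=86 > 69 — meets.
  Stage I.1 is satisfied; the onus moves to the employer.
Stage I.2 (employer, the preponderance of the evidence, weight is at least 49): (b) net 66−9=57 ≥ 49 — meets.
  Stage I.2 carried; the burden shifts to the grievant.
Stage I.3 (grievant, the preponderance of the evidence, weight is at least 49): (c) net 61−16=45 < 49 — fails.
  Stage I.3 not carried; the grievant fails its burden.
The analysis ends at Stage I.3; the employer prevails on this issue.
— Issue II —
At Stage II.1 the grievant must meet a heightened civil standard (weight exceeds 74): on (d) the weight is 78 less the opposing 3 gives net 75, > 74, so (d) meets the standard; on (e) the weight is 64, ≤ 74, so (e) does not meet the standard.
  The grievant does not carry Stage II.1.
The employer prevails on this issue.
Per-issue: Issue I → employer; Issue II → employer. The grievant must prevail on at least one issue; overall, the employer prevails.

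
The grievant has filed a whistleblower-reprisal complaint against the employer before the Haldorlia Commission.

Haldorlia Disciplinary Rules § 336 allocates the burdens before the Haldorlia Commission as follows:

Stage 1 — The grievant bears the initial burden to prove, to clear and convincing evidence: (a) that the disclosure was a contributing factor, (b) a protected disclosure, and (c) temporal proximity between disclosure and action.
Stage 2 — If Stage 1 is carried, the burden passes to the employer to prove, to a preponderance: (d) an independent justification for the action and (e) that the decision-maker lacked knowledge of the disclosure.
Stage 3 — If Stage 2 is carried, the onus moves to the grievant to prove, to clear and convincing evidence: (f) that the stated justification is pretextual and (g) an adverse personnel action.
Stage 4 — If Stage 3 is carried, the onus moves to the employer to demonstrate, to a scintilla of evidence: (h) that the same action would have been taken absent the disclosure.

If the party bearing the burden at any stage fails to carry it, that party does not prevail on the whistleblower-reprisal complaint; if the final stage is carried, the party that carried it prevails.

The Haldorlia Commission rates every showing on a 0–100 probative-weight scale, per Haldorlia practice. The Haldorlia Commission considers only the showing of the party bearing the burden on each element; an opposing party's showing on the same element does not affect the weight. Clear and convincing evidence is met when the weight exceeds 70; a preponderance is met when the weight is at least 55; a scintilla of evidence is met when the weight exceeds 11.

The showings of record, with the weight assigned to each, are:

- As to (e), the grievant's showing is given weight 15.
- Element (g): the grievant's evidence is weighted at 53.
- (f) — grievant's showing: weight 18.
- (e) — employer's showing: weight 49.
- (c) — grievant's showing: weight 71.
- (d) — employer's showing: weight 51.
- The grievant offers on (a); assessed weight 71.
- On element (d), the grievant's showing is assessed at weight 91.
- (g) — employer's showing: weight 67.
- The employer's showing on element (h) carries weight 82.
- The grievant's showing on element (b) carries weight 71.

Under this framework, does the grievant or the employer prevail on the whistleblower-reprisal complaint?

Stage 1 (grievant, clear and convincing evidence, weight exceeds 70): (a) 71 > 70 — meets; (b) 71 > 70 — meets; (c) 71 > 70 — meets.
  Stage 1 is satisfied; the onus moves to the employer.
Stage 2 (employer, a preponderance, weight is at least 55): (d) 51 (grievant's 91 disregarded) < 55 — fails; (e) 49 (grievant's 15 disregarded) < 55 — fails.
  The employer does not carry Stage 2.
The analysis ends at Stage 2; the grievant prevails.

grievant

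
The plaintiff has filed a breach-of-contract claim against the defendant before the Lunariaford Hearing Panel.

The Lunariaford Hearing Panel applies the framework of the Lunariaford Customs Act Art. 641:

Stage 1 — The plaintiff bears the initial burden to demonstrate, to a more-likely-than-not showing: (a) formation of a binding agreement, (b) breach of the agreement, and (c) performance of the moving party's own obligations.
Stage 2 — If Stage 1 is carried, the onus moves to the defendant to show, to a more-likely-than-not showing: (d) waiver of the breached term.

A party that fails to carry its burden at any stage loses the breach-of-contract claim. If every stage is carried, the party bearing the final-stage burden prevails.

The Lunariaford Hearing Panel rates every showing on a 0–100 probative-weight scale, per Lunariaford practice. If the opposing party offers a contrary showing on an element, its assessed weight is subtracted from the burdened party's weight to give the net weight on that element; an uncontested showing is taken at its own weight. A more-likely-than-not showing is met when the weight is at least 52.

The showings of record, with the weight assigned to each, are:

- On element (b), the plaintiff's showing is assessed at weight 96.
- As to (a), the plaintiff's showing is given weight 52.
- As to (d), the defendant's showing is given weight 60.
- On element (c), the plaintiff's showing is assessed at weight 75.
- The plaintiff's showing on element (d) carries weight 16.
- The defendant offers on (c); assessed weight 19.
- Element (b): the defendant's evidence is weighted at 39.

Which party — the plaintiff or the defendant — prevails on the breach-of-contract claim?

plaintiff

Stage 1 (plaintiff, a more-likely-than-not showing, weight is at least 52): (a) 52 ≥ 52 — meets; (b) net 96−39=57 ≥ 52 — meets; (c) net 75−19=56 ≥ 52 — meets.
  Stage 1 is satisfied; the onus moves to the defendant.
Stage 2 (defendant, a more-likely-than-not showing, weight is at least 52): (d) net 60−16=44 < 52 — fails.
  Stage 2 not carried; the defendant fails its burden.
The plaintiff prevails.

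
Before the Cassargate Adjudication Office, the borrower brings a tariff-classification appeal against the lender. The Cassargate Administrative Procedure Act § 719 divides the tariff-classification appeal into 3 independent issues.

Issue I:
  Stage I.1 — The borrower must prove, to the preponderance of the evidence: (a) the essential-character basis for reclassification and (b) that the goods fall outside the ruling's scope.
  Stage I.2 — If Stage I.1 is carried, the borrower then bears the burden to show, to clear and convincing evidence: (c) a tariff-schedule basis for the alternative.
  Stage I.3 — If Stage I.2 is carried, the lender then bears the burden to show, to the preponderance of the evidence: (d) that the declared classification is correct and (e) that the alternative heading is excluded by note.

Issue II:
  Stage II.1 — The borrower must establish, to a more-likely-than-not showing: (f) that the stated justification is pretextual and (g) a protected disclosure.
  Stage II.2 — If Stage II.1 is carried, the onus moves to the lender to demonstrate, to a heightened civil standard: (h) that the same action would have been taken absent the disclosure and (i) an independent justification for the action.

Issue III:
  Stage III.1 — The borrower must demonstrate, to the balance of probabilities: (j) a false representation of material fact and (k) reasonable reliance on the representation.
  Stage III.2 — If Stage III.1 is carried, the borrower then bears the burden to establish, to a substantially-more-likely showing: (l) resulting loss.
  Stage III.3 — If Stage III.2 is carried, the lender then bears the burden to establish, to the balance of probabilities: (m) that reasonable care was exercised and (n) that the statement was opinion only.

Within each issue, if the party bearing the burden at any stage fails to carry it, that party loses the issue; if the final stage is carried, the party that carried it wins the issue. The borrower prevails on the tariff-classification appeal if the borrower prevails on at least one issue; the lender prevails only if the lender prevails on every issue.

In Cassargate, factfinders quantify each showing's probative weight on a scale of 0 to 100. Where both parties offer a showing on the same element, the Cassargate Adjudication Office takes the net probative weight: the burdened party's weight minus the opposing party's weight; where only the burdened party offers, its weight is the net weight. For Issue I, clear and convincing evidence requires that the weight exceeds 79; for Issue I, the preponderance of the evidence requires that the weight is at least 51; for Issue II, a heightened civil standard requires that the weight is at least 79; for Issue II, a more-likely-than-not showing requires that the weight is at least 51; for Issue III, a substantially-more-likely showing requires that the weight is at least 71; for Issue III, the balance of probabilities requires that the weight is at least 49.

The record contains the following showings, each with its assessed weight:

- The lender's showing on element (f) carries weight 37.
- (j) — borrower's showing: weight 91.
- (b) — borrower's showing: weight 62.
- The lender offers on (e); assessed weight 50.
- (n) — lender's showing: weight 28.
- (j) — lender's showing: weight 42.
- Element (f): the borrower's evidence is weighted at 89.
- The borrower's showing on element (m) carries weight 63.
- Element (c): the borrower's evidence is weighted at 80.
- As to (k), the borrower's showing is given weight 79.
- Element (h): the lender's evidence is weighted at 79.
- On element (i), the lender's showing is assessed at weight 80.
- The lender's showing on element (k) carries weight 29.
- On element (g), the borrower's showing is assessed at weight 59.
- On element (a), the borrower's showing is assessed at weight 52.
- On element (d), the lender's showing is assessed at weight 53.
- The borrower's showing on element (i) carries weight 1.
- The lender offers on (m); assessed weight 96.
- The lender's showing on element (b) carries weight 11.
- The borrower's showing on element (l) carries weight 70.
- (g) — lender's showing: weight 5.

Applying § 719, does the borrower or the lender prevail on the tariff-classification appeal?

borrower

— Issue I —
Stage I.1 (borrower, the preponderance of the evidence, weight is at least 51): (a) 52 ≥ 51 — meets; (b) net 62−11=51 ≥ 51 — meets.
  All elements met. The borrower retains the burden for Stage I.2.
Stage I.2 (borrower, clear and convincing evidence, weight exceeds 79): (c) 80 > 79 — meets.
  All elements met. The burden passes to the lender.
Stage I.3 (lender, the preponderance of the evidence, weight is at least 51): (d) 53 ≥ 51 — meets; (e) 50 < 51 — fails.
  Not every element is met, so the lender fails to carry Stage I.3.
The analysis ends at Stage I.3; the borrower prevails on this issue.
— Issue II —
Stage II.1 — burden on borrower; standard: a more-likely-than-not showing (weight is at least 51).
    (f): 89 − 37 = 52 ≥ 51 [met]
    (g): 59 − 5 = 54 ≥ 51 [met]
  All elements met. The burden passes to the lender.
Stage II.2 — burden on lender; standard: a heightened civil standard (weight is at least 79).
    (h): 79 ≥ 79 [met]
    (i): 80 − 1 = 79 ≥ 79 [met]
  The lender carries the last stage.
Every stage carried; the lender prevails on this issue.
— Issue III —
At Stage III.1 the borrower must meet the balance of probabilities (weight is at least 49): on (j) the weight is 91 less the opposing 42 gives net 49, which does reach 49, so (j) meets the standard; on (k) the weight is 79 less the opposing 29 gives net 50, which does reach 49, so (k) meets the standard.
  Stage III.1 carried; the burden remains with the borrower.
At Stage III.2 the borrower must meet a substantially-more-likely showing (weight is at least 71): on (l) the weight is 70, which does not reach 71, so (l) does not meet the standard.
  Not every element is met, so the borrower fails to carry Stage III.2.
The lender prevails on this issue.
Per-issue: Issue I → borrower; Issue II → lender; Issue III → lender. The borrower must prevail on at least one issue; overall, the borrower prevails.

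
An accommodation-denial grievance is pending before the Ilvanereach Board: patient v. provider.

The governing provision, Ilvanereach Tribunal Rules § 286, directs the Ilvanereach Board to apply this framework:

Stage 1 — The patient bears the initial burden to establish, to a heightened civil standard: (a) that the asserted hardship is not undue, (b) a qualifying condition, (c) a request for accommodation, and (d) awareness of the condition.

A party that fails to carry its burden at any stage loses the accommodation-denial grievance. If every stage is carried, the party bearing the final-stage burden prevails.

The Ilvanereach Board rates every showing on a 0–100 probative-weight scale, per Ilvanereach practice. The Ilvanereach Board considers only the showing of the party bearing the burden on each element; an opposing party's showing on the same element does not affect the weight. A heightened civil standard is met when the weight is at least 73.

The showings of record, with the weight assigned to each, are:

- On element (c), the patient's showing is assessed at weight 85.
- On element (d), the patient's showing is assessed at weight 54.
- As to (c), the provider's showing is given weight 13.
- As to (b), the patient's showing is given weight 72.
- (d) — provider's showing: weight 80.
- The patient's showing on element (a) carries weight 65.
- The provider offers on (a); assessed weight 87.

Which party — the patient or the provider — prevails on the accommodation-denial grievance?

At Stage 1 the patient must meet a heightened civil standard (weight is at least 73): on (a) the weight is 65 (the provider's 87 is given no effect), which does not reach 73, so (a) does not meet the standard; on (b) the weight is 72, < 73, so (b) does not meet the standard; on (c) the weight is 85 (the provider's 13 is given no effect), ≥ 73, so (c) meets the standard; on (d) the weight is 54 (the provider's 80 is given no effect), < 73, so (d) does not meet the standard.
  The patient does not carry Stage 1.
The provider prevails.

provider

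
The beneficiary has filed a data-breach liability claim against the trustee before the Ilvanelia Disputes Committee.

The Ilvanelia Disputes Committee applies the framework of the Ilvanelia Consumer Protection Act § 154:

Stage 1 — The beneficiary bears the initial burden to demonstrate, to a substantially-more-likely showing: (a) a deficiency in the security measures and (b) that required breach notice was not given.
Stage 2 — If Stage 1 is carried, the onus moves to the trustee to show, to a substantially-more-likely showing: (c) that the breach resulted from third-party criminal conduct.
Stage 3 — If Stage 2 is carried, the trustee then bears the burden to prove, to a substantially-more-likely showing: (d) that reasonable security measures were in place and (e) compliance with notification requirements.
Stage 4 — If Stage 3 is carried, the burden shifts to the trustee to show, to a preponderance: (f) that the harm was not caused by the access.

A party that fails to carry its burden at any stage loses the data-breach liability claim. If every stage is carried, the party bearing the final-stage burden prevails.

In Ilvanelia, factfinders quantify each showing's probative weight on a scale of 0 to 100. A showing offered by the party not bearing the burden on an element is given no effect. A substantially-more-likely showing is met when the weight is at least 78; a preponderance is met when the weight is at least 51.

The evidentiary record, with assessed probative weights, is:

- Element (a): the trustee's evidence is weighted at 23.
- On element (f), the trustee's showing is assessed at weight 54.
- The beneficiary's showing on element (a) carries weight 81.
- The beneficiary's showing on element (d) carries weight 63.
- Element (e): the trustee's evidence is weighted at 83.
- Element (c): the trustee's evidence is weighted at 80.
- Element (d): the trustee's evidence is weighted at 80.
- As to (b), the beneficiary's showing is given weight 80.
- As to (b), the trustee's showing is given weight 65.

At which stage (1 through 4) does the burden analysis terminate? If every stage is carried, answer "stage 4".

stage 4

Stage 1 (beneficiary, a substantially-more-likely showing, weight is at least 78): (a) 81 (trustee's 23 disregarded) ≥ 78 — meets; (b) 80 (trustee's 65 disregarded) ≥ 78 — meets.
  All elements met. The burden passes to the trustee.
Stage 2 (trustee, a substantially-more-likely showing, weight is at least 78): (c) 80 ≥ 78 — meets.
  All elements met. The trustee retains the burden for Stage 3.
Stage 3 (trustee, a substantially-more-likely showing, weight is at least 78): (d) 80 (beneficiary's 63 disregarded) ≥ 78 — meets; (e) 83 ≥ 78 — meets.
  All elements met. The trustee retains the burden for Stage 4.
Stage 4 (trustee, a preponderance, weight is at least 51): (f) 54 ≥ 51 — meets.
  Stage 4 carried; the final stage is satisfied.
With every stage satisfied, the trustee prevails.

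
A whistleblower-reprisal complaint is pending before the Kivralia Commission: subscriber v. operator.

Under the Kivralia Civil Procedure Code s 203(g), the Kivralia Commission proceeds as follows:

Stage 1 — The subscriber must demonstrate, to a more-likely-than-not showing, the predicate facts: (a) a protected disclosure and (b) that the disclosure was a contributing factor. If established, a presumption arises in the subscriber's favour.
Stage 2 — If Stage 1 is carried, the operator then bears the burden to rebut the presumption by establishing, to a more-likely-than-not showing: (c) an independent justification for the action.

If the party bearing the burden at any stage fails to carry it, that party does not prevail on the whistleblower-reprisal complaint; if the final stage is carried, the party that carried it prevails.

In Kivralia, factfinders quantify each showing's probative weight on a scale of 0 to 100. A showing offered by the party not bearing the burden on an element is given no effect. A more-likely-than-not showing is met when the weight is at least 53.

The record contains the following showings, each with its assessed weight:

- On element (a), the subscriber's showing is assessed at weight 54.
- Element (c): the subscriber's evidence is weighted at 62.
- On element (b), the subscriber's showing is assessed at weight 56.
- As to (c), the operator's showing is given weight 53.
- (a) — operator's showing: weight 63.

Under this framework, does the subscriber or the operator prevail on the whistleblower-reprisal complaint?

operator

Stage 1 (subscriber, a more-likely-than-not showing, weight is at least 53): (a) 54 (operator's 63 disregarded) ≥ 53 — meets; (b) 56 ≥ 53 — meets.
  All elements met. The burden passes to the operator.
Stage 2 (operator, a more-likely-than-not showing, weight is at least 53): (c) 53 (subscriber's 62 disregarded) ≥ 53 — meets.
  Stage 2 carried; the final stage is satisfied.
Every stage carried; the operator prevails.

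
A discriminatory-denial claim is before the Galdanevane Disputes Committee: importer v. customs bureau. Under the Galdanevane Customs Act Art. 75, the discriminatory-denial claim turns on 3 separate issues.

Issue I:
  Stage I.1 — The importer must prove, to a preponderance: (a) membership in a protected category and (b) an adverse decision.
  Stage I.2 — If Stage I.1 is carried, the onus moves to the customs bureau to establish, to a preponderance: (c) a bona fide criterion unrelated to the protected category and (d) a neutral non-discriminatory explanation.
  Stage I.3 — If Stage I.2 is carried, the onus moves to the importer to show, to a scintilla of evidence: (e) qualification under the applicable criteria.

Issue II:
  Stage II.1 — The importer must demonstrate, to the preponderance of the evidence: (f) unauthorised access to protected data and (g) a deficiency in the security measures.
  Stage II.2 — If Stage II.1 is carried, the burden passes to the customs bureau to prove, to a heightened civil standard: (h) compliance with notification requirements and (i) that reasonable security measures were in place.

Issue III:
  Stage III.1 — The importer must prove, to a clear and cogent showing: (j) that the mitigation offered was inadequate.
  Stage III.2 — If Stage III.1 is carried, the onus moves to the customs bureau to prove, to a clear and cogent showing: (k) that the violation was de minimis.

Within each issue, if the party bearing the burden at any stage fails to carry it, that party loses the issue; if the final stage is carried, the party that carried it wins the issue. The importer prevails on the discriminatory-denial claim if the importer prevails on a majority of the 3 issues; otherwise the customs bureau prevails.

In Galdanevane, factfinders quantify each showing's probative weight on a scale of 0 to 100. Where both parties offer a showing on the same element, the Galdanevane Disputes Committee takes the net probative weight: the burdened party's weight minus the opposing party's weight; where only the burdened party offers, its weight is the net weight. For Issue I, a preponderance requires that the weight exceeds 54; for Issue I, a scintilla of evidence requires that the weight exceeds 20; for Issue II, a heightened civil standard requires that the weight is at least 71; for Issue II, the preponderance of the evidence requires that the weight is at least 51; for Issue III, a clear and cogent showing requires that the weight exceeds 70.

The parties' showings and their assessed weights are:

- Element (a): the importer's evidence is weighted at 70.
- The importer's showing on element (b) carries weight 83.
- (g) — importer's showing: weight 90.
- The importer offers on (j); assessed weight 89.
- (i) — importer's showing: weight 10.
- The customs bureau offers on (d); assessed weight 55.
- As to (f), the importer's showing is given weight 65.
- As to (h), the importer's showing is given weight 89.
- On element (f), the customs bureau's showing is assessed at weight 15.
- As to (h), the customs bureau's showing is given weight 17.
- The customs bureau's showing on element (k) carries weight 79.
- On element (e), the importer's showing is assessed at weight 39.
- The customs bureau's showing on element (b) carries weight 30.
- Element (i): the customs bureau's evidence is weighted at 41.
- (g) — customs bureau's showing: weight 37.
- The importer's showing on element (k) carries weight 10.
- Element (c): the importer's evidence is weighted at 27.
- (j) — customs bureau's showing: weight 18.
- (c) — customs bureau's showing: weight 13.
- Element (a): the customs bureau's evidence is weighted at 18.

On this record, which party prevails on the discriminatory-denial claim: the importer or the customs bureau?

customs bureau

— Issue I —
At Stage I.1 the importer must meet a preponderance (weight exceeds 54): on (a) the weight is 70 less the opposing 18 gives net 52, ≤ 54, so (a) does not meet the standard; on (b) the weight is 83 less the opposing 30 gives net 53, which does not exceed 54, so (b) does not meet the standard.
  Not every element is met, so the importer fails to carry Stage I.1.
So the customs bureau prevails on this issue.
— Issue II —
Stage II.1 (importer, the preponderance of the evidence, weight is at least 51): (f) net 65−15=50 < 51 — fails; (g) net 90−37=53 ≥ 51 — meets.
  Stage II.1 not carried; the importer fails its burden.
The analysis ends at Stage II.1; the customs bureau prevails on this issue.
— Issue III —
Stage III.1 — burden on importer; standard: a clear and cogent showing (weight exceeds 70).
    (j): 89 − 18 = 71 > 70 [met]
  All elements met. The burden passes to the customs bureau.
Stage III.2 — burden on customs bureau; standard: a clear and cogent showing (weight exceeds 70).
    (k): 79 − 10 = 69 ≤ 70 [not met]
  Not every element is met, so the customs bureau fails to carry Stage III.2.
The importer prevails on this issue.
Per-issue: Issue I → customs bureau; Issue II → customs bureau; Issue III → importer. The importer must prevail on a majority of issues; overall, the customs bureau prevails.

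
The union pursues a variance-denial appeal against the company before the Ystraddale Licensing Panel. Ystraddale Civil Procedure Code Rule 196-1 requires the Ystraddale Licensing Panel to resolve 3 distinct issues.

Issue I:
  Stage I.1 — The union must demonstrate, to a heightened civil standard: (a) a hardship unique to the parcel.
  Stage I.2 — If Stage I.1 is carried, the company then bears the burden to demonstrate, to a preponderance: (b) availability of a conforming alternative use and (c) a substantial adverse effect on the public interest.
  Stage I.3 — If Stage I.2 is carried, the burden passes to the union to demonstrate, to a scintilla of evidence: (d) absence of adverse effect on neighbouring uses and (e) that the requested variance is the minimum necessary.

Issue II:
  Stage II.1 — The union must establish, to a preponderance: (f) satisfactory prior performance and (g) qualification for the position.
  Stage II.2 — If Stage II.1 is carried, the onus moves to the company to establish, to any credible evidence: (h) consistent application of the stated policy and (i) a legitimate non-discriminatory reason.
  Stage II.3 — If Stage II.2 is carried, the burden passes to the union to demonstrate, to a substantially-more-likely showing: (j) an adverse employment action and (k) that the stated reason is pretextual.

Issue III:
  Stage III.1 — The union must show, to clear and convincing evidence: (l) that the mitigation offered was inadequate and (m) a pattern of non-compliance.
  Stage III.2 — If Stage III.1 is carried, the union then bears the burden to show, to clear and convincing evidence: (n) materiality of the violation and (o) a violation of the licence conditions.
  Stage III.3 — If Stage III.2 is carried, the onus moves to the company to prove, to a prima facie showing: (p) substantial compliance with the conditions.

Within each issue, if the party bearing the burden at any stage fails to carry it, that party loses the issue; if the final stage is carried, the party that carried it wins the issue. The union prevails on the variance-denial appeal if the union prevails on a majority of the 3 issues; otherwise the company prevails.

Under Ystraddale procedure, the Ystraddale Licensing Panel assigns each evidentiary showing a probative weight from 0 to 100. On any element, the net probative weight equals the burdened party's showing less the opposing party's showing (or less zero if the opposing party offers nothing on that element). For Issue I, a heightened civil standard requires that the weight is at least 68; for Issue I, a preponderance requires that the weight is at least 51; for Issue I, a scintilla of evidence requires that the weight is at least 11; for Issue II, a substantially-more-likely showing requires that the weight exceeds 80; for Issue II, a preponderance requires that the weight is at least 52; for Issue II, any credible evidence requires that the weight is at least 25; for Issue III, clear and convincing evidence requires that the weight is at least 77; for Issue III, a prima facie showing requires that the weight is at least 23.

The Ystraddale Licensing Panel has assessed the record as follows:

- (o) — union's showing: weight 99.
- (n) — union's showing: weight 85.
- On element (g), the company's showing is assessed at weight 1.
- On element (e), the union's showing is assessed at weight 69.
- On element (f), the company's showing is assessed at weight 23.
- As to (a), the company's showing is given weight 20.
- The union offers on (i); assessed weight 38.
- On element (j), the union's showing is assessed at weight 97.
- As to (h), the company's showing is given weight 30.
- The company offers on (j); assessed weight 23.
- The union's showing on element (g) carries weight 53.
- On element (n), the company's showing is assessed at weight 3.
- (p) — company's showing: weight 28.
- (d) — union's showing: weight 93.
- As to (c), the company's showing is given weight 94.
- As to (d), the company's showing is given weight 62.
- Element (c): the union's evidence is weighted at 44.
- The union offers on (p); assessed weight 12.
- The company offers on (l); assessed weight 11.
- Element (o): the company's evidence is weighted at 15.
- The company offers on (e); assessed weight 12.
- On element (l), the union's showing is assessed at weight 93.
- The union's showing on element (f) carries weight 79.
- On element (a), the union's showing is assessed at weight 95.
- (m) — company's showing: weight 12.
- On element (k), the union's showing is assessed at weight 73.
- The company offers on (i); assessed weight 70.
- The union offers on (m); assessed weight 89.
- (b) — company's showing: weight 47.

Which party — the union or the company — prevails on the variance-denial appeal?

union

— Issue I —
Stage I.1 — burden on union; standard: a heightened civil standard (weight is at least 68).
    (a): 95 − 20 = 75 ≥ 68 [met]
  The union carries Stage I.1; the company now bears the burden.
Stage I.2 — burden on company; standard: a preponderance (weight is at least 51).
    (b): 47 < 51 [not met]
    (c): 94 − 44 = 50 < 51 [not met]
  The company does not carry Stage I.2.
The analysis ends at Stage I.2; the union prevails on this issue.
— Issue II —
Stage II.1 (union, a preponderance, weight is at least 52): (f) net 79−23=56 ≥ 52 — meets; (g) net 53−1=52 ≥ 52 — meets.
  All elements met. The burden passes to the company.
Stage II.2 (company, any credible evidence, weight is at least 25): (h) 30 ≥ 25 — meets; (i) net 70−38=32 ≥ 25 — meets.
  Stage II.2 carried; the burden shifts to the union.
Stage II.3 (union, a substantially-more-likely showing, weight exceeds 80): (j) net 97−23=74 ≤ 80 — fails; (k) 73 ≤ 80 — fails.
  The union does not carry Stage II.3.
So the company prevails on this issue.
— Issue III —
At Stage III.1 the union must meet clear and convincing evidence (weight is at least 77): on (l) the weight is 93 less the opposing 11 gives net 82, which does reach 77, so (l) meets the standard; on (m) the weight is 89 less the opposing 12 gives net 77, which does reach 77, so (m) meets the standard.
  All elements met. The union retains the burden for Stage III.2.
At Stage III.2 the union must meet clear and convincing evidence (weight is at least 77): on (n) the weight is 85 less the opposing 3 gives net 82, ≥ 77, so (n) meets the standard; on (o) the weight is 99 less the opposing 15 gives net 84, which does reach 77, so (o) meets the standard.
  The union carries Stage III.2; the company now bears the burden.
At Stage III.3 the company must meet a prima facie showing (weight is at least 23): on (p) the weight is 28 less the opposing 12 gives net 16, which does not reach 23, so (p) does not meet the standard.
  The company does not carry Stage III.3.
So the union prevails on this issue.
Per-issue: Issue I → union; Issue II → company; Issue III → union. The union must prevail on a majority of issues; overall, the union prevails.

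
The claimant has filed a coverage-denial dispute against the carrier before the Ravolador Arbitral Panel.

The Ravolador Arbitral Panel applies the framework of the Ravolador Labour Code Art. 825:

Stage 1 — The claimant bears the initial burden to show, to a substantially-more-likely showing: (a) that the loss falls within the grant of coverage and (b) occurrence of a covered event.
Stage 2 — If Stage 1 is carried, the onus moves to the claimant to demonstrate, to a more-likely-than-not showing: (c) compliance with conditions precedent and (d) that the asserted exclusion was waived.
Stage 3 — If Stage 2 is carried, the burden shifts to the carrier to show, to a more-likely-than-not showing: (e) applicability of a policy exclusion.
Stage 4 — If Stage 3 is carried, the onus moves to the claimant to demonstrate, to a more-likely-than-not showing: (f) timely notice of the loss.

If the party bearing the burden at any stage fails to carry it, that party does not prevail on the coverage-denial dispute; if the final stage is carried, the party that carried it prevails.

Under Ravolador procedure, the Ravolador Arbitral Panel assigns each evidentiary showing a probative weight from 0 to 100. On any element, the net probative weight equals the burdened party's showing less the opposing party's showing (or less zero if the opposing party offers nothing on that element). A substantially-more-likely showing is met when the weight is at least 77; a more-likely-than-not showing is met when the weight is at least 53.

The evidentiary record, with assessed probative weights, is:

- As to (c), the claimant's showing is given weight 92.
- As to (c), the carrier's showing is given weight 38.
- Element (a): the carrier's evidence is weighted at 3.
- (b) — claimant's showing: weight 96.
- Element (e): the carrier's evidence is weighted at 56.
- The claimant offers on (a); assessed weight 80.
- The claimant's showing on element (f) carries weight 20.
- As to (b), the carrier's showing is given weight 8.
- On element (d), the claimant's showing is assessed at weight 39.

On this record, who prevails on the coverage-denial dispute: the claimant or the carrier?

carrier

Stage 1 — burden on claimant; standard: a substantially-more-likely showing (weight is at least 77).
    (a): 80 − 3 = 77 ≥ 77 [met]
    (b): 96 − 8 = 88 ≥ 77 [met]
  Stage 1 carried; the burden remains with the claimant.
Stage 2 — burden on claimant; standard: a more-likely-than-not showing (weight is at least 53).
    (c): 92 − 38 = 54 ≥ 53 [met]
    (d): 39 < 53 [not met]
  Stage 2 not carried; the claimant fails its burden.
So the carrier prevails.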